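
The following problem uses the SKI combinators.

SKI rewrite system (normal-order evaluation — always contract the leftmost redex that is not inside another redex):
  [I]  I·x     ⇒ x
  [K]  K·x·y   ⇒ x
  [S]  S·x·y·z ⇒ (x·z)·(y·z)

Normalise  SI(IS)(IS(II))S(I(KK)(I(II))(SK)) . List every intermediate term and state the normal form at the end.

Answer: normal form = S(S(SI)S)(K(SK))  (in 11 steps)

Derivation:
  start: SI(IS)(IS(II))S(I(KK)(I(II))(SK))
  [1] I(IS(II))(IS(IS(II)))S(I(KK)(I(II))(SK))
  [2] IS(II)(IS(IS(II)))S(I(KK)(I(II))(SK))
  [3] S(II)(IS(IS(II)))S(I(KK)(I(II))(SK))
  [4] IIS(IS(IS(II))S)(I(KK)(I(II))(SK))
  [5] IS(IS(IS(II))S)(I(KK)(I(II))(SK))
  [6] S(IS(IS(II))S)(I(KK)(I(II))(SK))
  [7] S(S(IS(II))S)(I(KK)(I(II))(SK))
  [8] S(S(S(II))S)(I(KK)(I(II))(SK))
  [9] S(S(SI)S)(I(KK)(I(II))(SK))
  [10] S(S(SI)S)(KK(I(II))(SK))
  [11] S(S(SI)S)(K(SK))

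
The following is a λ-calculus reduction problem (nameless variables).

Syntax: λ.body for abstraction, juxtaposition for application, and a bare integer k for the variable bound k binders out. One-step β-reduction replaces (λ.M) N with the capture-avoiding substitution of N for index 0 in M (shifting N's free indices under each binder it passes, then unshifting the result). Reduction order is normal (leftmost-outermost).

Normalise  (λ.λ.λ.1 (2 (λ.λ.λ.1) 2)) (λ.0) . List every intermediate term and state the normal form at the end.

  start: (λ.λ.λ.1 (2 (λ.λ.λ.1) 2)) (λ.0)
  →1  λ.λ.1 ((λ.0) (λ.λ.λ.1) (λ.0))
  →2  λ.λ.1 ((λ.λ.λ.1) (λ.0))
  →3  λ.λ.1 (λ.λ.1)

Answer: normal form = λ.λ.1 (λ.λ.1)  (in 3 steps)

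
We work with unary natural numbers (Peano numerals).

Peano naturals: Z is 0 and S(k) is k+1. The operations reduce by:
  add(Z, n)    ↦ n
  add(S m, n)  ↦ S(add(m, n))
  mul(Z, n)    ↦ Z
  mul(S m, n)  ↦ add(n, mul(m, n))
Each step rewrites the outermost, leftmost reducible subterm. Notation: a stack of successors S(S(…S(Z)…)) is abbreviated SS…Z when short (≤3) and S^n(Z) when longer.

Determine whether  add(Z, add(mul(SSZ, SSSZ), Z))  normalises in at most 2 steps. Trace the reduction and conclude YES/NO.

Answer: NO — after 2 steps the term is add(add(SSSZ, mul(SZ, SSSZ)), Z), not yet normal

Working:
  start: add(Z, add(mul(SSZ, SSSZ), Z))
  [1] add(mul(SSZ, SSSZ), Z)
  [2] add(add(SSSZ, mul(SZ, SSSZ)), Z)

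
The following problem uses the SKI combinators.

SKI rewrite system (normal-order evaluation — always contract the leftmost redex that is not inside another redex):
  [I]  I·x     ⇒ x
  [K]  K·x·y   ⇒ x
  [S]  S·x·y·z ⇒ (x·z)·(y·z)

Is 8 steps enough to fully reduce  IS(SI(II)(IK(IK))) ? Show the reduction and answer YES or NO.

  start: IS(SI(II)(IK(IK)))
  [1] S(SI(II)(IK(IK)))
  [2] S(I(IK(IK))(II(IK(IK))))
  [3] S(IK(IK)(II(IK(IK))))
  [4] S(K(IK)(II(IK(IK))))
  [5] S(IK)
  [6] SK

Answer: YES — reaches normal form SK in 6 ≤ 8 steps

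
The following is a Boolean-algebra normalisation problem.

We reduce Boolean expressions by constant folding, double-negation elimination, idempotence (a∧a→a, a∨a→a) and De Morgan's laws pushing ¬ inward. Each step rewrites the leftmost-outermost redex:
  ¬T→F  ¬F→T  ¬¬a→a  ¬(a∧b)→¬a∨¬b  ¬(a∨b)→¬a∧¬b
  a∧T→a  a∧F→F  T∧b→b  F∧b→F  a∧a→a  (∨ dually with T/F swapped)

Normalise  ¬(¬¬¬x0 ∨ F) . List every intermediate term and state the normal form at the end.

  start: ¬(¬¬¬x0 ∨ F)
  step 1: ¬¬¬¬x0 ∧ ¬F
  step 2: ¬¬x0 ∧ ¬F
  step 3: x0 ∧ ¬F
  step 4: x0 ∧ T
  step 5: x0

Answer: normal form = x0  (in 5 steps)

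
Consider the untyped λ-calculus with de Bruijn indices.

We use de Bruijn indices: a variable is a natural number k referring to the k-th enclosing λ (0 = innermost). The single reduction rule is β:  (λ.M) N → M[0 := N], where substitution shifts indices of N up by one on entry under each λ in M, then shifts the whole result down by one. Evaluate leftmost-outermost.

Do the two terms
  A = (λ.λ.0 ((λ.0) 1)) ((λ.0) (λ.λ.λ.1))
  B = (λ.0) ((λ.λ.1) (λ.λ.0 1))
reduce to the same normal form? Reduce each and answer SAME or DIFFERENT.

Term A:
  start: (λ.λ.0 ((λ.0) 1)) ((λ.0) (λ.λ.λ.1))
  →1  λ.0 ((λ.0) ((λ.0) (λ.λ.λ.1)))
  →2  λ.0 ((λ.0) (λ.λ.λ.1))
  →3  λ.0 (λ.λ.λ.1)

Term B:
  start: (λ.0) ((λ.λ.1) (λ.λ.0 1))
  →1  (λ.λ.1) (λ.λ.0 1)
  →2  λ.λ.λ.0 1

Answer: DIFFERENT — A ⇓ λ.0 (λ.λ.λ.1), B ⇓ λ.λ.λ.0 1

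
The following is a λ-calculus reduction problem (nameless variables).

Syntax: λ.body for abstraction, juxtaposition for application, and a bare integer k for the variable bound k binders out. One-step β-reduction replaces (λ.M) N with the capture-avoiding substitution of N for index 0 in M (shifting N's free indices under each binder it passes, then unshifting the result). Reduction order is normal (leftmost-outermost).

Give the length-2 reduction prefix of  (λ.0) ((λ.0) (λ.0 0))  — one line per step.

  start: (λ.0) ((λ.0) (λ.0 0))
  →1  (λ.0) (λ.0 0)
  →2  λ.0 0

Answer: after 2 steps: λ.0 0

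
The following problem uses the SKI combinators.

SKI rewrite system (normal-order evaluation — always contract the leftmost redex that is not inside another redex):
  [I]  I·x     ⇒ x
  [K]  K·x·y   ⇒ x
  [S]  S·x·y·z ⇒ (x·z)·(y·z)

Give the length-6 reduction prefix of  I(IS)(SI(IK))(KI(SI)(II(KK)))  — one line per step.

  start: I(IS)(SI(IK))(KI(SI)(II(KK)))
  step 1: IS(SI(IK))(KI(SI)(II(KK)))
  step 2: S(SI(IK))(KI(SI)(II(KK)))
  step 3: S(SIK)(KI(SI)(II(KK)))
  step 4: S(SIK)(I(II(KK)))
  step 5: S(SIK)(II(KK))
  step 6: S(SIK)(I(KK))

Answer: after 6 steps: S(SIK)(I(KK))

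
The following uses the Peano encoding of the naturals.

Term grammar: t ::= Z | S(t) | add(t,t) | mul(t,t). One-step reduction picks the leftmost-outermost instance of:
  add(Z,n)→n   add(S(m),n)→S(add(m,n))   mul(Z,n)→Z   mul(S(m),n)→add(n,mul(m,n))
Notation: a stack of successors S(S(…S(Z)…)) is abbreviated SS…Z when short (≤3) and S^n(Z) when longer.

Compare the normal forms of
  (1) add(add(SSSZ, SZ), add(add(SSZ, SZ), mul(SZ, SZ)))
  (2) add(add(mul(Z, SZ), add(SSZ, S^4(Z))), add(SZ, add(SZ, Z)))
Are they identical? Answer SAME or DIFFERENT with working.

Term A:
  start: add(add(SSSZ, SZ), add(add(SSZ, SZ), mul(SZ, SZ)))
  →1  add(S(add(SSZ, SZ)), add(add(SSZ, SZ), mul(SZ, SZ)))
  →2  S(add(add(SSZ, SZ), add(add(SSZ, SZ), mul(SZ, SZ))))
  →3  S(add(S(add(SZ, SZ)), add(add(SSZ, SZ), mul(SZ, SZ))))
  →4  S(S(add(add(SZ, SZ), add(add(SSZ, SZ), mul(SZ, SZ)))))
  →5  S(S(add(S(add(Z, SZ)), add(add(SSZ, SZ), mul(SZ, SZ)))))
  →6  S(S(S(add(add(Z, SZ), add(add(SSZ, SZ), mul(SZ, SZ))))))
  →7  S(S(S(add(SZ, add(add(SSZ, SZ), mul(SZ, SZ))))))
  →8  S(S(S(S(add(Z, add(add(SSZ, SZ), mul(SZ, SZ)))))))
  →9  S(S(S(S(add(add(SSZ, SZ), mul(SZ, SZ))))))
  →10  S(S(S(S(add(S(add(SZ, SZ)), mul(SZ, SZ))))))
  →11  S(S(S(S(S(add(add(SZ, SZ), mul(SZ, SZ)))))))
  →12  S(S(S(S(S(add(S(add(Z, SZ)), mul(SZ, SZ)))))))
  →13  S(S(S(S(S(S(add(add(Z, SZ), mul(SZ, SZ))))))))
  →14  S(S(S(S(S(S(add(SZ, mul(SZ, SZ))))))))
  →15  S(S(S(S(S(S(S(add(Z, mul(SZ, SZ)))))))))
  →16  S(S(S(S(S(S(S(mul(SZ, SZ))))))))
  →17  S(S(S(S(S(S(S(add(SZ, mul(Z, SZ)))))))))
  →18  S(S(S(S(S(S(S(S(add(Z, mul(Z, SZ))))))))))
  →19  S(S(S(S(S(S(S(S(mul(Z, SZ)))))))))
  →20  S^8(Z)

Term B:
  start: add(add(mul(Z, SZ), add(SSZ, S^4(Z))), add(SZ, add(SZ, Z)))
  →1  add(add(Z, add(SSZ, S^4(Z))), add(SZ, add(SZ, Z)))
  →2  add(add(SSZ, S^4(Z)), add(SZ, add(SZ, Z)))
  →3  add(S(add(SZ, S^4(Z))), add(SZ, add(SZ, Z)))
  →4  S(add(add(SZ, S^4(Z)), add(SZ, add(SZ, Z))))
  →5  S(add(S(add(Z, S^4(Z))), add(SZ, add(SZ, Z))))
  →6  S(S(add(add(Z, S^4(Z)), add(SZ, add(SZ, Z)))))
  →7  S(S(add(S^4(Z), add(SZ, add(SZ, Z)))))
  →8  S(S(S(add(SSSZ, add(SZ, add(SZ, Z))))))
  →9  S(S(S(S(add(SSZ, add(SZ, add(SZ, Z)))))))
  →10  S(S(S(S(S(add(SZ, add(SZ, add(SZ, Z))))))))
  →11  S(S(S(S(S(S(add(Z, add(SZ, add(SZ, Z)))))))))
  →12  S(S(S(S(S(S(add(SZ, add(SZ, Z))))))))
  →13  S(S(S(S(S(S(S(add(Z, add(SZ, Z)))))))))
  →14  S(S(S(S(S(S(S(add(SZ, Z))))))))
  →15  S(S(S(S(S(S(S(S(add(Z, Z)))))))))
  →16  S^8(Z)

Answer: SAME — A ⇓ S^8(Z), B ⇓ S^8(Z)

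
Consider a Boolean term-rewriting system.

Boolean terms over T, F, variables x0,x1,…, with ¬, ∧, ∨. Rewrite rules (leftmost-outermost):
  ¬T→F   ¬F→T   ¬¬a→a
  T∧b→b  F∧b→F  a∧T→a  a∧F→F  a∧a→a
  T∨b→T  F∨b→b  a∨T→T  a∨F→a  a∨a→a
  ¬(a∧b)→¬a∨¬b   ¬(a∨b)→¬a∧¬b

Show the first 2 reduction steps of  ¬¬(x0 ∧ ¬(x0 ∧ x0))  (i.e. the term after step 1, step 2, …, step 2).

  start: ¬¬(x0 ∧ ¬(x0 ∧ x0))
  [1] x0 ∧ ¬(x0 ∧ x0)
  [2] x0 ∧ (¬x0 ∨ ¬x0)

Answer: after 2 steps: x0 ∧ (¬x0 ∨ ¬x0)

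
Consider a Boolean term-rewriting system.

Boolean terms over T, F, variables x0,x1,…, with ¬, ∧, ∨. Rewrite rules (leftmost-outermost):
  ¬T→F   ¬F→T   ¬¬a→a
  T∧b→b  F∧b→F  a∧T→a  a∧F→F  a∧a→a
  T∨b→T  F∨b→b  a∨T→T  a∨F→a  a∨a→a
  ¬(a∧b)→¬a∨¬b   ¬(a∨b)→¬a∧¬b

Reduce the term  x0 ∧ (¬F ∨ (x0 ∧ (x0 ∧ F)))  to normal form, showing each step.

Answer: normal form = x0  (in 3 steps)

Derivation:
  start: x0 ∧ (¬F ∨ (x0 ∧ (x0 ∧ F)))
  [1] x0 ∧ (T ∨ (x0 ∧ (x0 ∧ F)))
  [2] x0 ∧ T
  [3] x0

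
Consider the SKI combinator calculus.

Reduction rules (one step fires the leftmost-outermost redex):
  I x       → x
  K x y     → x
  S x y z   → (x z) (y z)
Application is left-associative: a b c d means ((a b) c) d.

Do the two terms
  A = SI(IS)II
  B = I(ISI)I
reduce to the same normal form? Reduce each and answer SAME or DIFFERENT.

Answer: SAME — A ⇓ SII, B ⇓ SII

Reduction:
Term A:
  start: SI(IS)II
  [1] II(ISI)I
  [2] I(ISI)I
  [3] ISII
  [4] SII

Term B:
  start: I(ISI)I
  [1] ISII
  [2] SII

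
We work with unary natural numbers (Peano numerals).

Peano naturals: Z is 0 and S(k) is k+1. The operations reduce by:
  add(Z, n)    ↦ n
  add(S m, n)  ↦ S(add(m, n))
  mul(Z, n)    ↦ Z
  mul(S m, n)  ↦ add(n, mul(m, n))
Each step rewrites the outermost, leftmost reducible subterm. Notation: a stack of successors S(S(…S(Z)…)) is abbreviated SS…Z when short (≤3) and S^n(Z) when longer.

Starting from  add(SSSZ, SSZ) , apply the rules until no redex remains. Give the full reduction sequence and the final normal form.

  start: add(SSSZ, SSZ)
  [1] S(add(SSZ, SSZ))
  [2] S(S(add(SZ, SSZ)))
  [3] S(S(S(add(Z, SSZ))))
  [4] S^5(Z)

Answer: normal form = S^5(Z)  (in 4 steps)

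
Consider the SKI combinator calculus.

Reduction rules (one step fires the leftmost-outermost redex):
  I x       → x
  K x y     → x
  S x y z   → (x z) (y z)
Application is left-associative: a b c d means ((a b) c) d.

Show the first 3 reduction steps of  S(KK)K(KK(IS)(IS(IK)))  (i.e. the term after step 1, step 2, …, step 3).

  start: S(KK)K(KK(IS)(IS(IK)))
  [1] KK(KK(IS)(IS(IK)))(K(KK(IS)(IS(IK))))
  [2] K(K(KK(IS)(IS(IK))))
  [3] K(K(K(IS(IK))))

Answer: after 3 steps: K(K(K(IS(IK))))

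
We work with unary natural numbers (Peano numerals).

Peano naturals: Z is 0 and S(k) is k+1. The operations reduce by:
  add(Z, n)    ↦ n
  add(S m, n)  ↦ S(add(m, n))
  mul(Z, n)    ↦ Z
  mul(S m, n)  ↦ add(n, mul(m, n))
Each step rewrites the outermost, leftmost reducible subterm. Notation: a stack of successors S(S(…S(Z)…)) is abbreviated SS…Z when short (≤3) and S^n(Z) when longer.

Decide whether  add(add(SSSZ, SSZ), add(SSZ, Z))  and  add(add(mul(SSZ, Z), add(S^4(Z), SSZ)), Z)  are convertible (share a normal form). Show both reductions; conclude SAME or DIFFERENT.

Term A:
  start: add(add(SSSZ, SSZ), add(SSZ, Z))
  [1] add(S(add(SSZ, SSZ)), add(SSZ, Z))
  [2] S(add(add(SSZ, SSZ), add(SSZ, Z)))
  [3] S(add(S(add(SZ, SSZ)), add(SSZ, Z)))
  [4] S(S(add(add(SZ, SSZ), add(SSZ, Z))))
  [5] S(S(add(S(add(Z, SSZ)), add(SSZ, Z))))
  [6] S(S(S(add(add(Z, SSZ), add(SSZ, Z)))))
  [7] S(S(S(add(SSZ, add(SSZ, Z)))))
  [8] S(S(S(S(add(SZ, add(SSZ, Z))))))
  [9] S(S(S(S(S(add(Z, add(SSZ, Z)))))))
  [10] S(S(S(S(S(add(SSZ, Z))))))
  [11] S(S(S(S(S(S(add(SZ, Z)))))))
  [12] S(S(S(S(S(S(S(add(Z, Z))))))))
  [13] S^7(Z)

Term B:
  start: add(add(mul(SSZ, Z), add(S^4(Z), SSZ)), Z)
  [1] add(add(add(Z, mul(SZ, Z)), add(S^4(Z), SSZ)), Z)
  [2] add(add(mul(SZ, Z), add(S^4(Z), SSZ)), Z)
  [3] add(add(add(Z, mul(Z, Z)), add(S^4(Z), SSZ)), Z)
  [4] add(add(mul(Z, Z), add(S^4(Z), SSZ)), Z)
  [5] add(add(Z, add(S^4(Z), SSZ)), Z)
  [6] add(add(S^4(Z), SSZ), Z)
  [7] add(S(add(SSSZ, SSZ)), Z)
  [8] S(add(add(SSSZ, SSZ), Z))
  [9] S(add(S(add(SSZ, SSZ)), Z))
  [10] S(S(add(add(SSZ, SSZ), Z)))
  [11] S(S(add(S(add(SZ, SSZ)), Z)))
  [12] S(S(S(add(add(SZ, SSZ), Z))))
  [13] S(S(S(add(S(add(Z, SSZ)), Z))))
  [14] S(S(S(S(add(add(Z, SSZ), Z)))))
  [15] S(S(S(S(add(SSZ, Z)))))
  [16] S(S(S(S(S(add(SZ, Z))))))
  [17] S(S(S(S(S(S(add(Z, Z)))))))
  [18] S^6(Z)

Answer: DIFFERENT — A ⇓ S^7(Z), B ⇓ S^6(Z)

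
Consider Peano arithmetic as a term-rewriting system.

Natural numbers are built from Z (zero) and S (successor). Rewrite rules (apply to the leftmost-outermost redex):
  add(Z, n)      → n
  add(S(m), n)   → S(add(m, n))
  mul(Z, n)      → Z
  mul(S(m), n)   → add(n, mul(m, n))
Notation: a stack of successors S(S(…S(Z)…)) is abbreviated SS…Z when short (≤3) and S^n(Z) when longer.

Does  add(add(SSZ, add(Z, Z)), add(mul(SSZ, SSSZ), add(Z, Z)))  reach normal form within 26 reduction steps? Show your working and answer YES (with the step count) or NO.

  start: add(add(SSZ, add(Z, Z)), add(mul(SSZ, SSSZ), add(Z, Z)))
  →1  add(S(add(SZ, add(Z, Z))), add(mul(SSZ, SSSZ), add(Z, Z)))
  →2  S(add(add(SZ, add(Z, Z)), add(mul(SSZ, SSSZ), add(Z, Z))))
  →3  S(add(S(add(Z, add(Z, Z))), add(mul(SSZ, SSSZ), add(Z, Z))))
  →4  S(S(add(add(Z, add(Z, Z)), add(mul(SSZ, SSSZ), add(Z, Z)))))
  →5  S(S(add(add(Z, Z), add(mul(SSZ, SSSZ), add(Z, Z)))))
  →6  S(S(add(Z, add(mul(SSZ, SSSZ), add(Z, Z)))))
  →7  S(S(add(mul(SSZ, SSSZ), add(Z, Z))))
  →8  S(S(add(add(SSSZ, mul(SZ, SSSZ)), add(Z, Z))))
  →9  S(S(add(S(add(SSZ, mul(SZ, SSSZ))), add(Z, Z))))
  →10  S(S(S(add(add(SSZ, mul(SZ, SSSZ)), add(Z, Z)))))
  →11  S(S(S(add(S(add(SZ, mul(SZ, SSSZ))), add(Z, Z)))))
  →12  S(S(S(S(add(add(SZ, mul(SZ, SSSZ)), add(Z, Z))))))
  →13  S(S(S(S(add(S(add(Z, mul(SZ, SSSZ))), add(Z, Z))))))
  →14  S(S(S(S(S(add(add(Z, mul(SZ, SSSZ)), add(Z, Z)))))))
  →15  S(S(S(S(S(add(mul(SZ, SSSZ), add(Z, Z)))))))
  →16  S(S(S(S(S(add(add(SSSZ, mul(Z, SSSZ)), add(Z, Z)))))))
  →17  S(S(S(S(S(add(S(add(SSZ, mul(Z, SSSZ))), add(Z, Z)))))))
  →18  S(S(S(S(S(S(add(add(SSZ, mul(Z, SSSZ)), add(Z, Z))))))))
  →19  S(S(S(S(S(S(add(S(add(SZ, mul(Z, SSSZ))), add(Z, Z))))))))
  →20  S(S(S(S(S(S(S(add(add(SZ, mul(Z, SSSZ)), add(Z, Z)))))))))
  →21  S(S(S(S(S(S(S(add(S(add(Z, mul(Z, SSSZ))), add(Z, Z)))))))))
  →22  S(S(S(S(S(S(S(S(add(add(Z, mul(Z, SSSZ)), add(Z, Z))))))))))
  →23  S(S(S(S(S(S(S(S(add(mul(Z, SSSZ), add(Z, Z))))))))))
  →24  S(S(S(S(S(S(S(S(add(Z, add(Z, Z))))))))))
  →25  S(S(S(S(S(S(S(S(add(Z, Z)))))))))
  →26  S^8(Z)

Answer: YES — reaches normal form S^8(Z) in 26 ≤ 26 steps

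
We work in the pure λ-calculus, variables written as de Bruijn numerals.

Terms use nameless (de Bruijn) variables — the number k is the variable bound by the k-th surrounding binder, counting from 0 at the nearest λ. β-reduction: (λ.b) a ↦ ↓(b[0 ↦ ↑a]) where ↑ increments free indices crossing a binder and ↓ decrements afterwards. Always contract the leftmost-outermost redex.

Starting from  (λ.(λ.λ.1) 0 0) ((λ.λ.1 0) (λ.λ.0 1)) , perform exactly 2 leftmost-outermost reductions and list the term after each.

  start: (λ.(λ.λ.1) 0 0) ((λ.λ.1 0) (λ.λ.0 1))
  →1  (λ.λ.1) ((λ.λ.1 0) (λ.λ.0 1)) ((λ.λ.1 0) (λ.λ.0 1))
  →2  (λ.(λ.λ.1 0) (λ.λ.0 1)) ((λ.λ.1 0) (λ.λ.0 1))

Answer: after 2 steps: (λ.(λ.λ.1 0) (λ.λ.0 1)) ((λ.λ.1 0) (λ.λ.0 1))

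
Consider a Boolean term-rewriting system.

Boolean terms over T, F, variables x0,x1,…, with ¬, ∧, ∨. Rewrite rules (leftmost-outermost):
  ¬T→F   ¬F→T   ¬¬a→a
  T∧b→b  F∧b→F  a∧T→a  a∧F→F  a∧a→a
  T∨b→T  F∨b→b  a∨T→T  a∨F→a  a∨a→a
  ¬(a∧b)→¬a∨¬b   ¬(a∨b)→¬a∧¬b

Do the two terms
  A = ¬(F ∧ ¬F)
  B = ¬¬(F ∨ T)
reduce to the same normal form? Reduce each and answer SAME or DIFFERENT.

Term A:
  start: ¬(F ∧ ¬F)
  [1] ¬F ∨ ¬¬F
  [2] T ∨ ¬¬F
  [3] T

Term B:
  start: ¬¬(F ∨ T)
  [1] F ∨ T
  [2] T

Answer: SAME — A ⇓ T, B ⇓ T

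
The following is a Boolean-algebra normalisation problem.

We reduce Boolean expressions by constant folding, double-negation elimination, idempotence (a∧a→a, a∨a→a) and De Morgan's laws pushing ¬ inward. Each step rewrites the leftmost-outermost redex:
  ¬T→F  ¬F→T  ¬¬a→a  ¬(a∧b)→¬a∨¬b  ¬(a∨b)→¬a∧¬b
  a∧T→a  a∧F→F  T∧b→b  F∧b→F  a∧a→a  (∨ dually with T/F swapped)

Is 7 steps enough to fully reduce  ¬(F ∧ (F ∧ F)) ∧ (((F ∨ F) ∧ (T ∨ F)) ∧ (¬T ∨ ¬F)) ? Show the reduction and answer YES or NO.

Answer: YES — reaches normal form F in 7 ≤ 7 steps

Reduction:
  start: ¬(F ∧ (F ∧ F)) ∧ (((F ∨ F) ∧ (T ∨ F)) ∧ (¬T ∨ ¬F))
  step 1: (¬F ∨ ¬(F ∧ F)) ∧ (((F ∨ F) ∧ (T ∨ F)) ∧ (¬T ∨ ¬F))
  step 2: (T ∨ ¬(F ∧ F)) ∧ (((F ∨ F) ∧ (T ∨ F)) ∧ (¬T ∨ ¬F))
  step 3: T ∧ (((F ∨ F) ∧ (T ∨ F)) ∧ (¬T ∨ ¬F))
  step 4: ((F ∨ F) ∧ (T ∨ F)) ∧ (¬T ∨ ¬F)
  step 5: (F ∧ (T ∨ F)) ∧ (¬T ∨ ¬F)
  step 6: F ∧ (¬T ∨ ¬F)
  step 7: F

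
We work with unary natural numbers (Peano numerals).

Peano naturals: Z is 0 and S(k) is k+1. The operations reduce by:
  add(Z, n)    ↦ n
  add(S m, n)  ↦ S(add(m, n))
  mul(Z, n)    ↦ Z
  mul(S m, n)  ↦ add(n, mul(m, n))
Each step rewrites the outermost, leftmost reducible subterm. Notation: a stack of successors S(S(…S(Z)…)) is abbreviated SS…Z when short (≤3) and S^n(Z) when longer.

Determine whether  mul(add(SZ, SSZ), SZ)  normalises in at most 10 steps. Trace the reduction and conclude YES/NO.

Answer: NO — after 10 steps the term is S(S(S(add(Z, mul(Z, SZ))))), not yet normal

Derivation:
  start: mul(add(SZ, SSZ), SZ)
  →1  mul(S(add(Z, SSZ)), SZ)
  →2  add(SZ, mul(add(Z, SSZ), SZ))
  →3  S(add(Z, mul(add(Z, SSZ), SZ)))
  →4  S(mul(add(Z, SSZ), SZ))
  →5  S(mul(SSZ, SZ))
  →6  S(add(SZ, mul(SZ, SZ)))
  →7  S(S(add(Z, mul(SZ, SZ))))
  →8  S(S(mul(SZ, SZ)))
  →9  S(S(add(SZ, mul(Z, SZ))))
  →10  S(S(S(add(Z, mul(Z, SZ)))))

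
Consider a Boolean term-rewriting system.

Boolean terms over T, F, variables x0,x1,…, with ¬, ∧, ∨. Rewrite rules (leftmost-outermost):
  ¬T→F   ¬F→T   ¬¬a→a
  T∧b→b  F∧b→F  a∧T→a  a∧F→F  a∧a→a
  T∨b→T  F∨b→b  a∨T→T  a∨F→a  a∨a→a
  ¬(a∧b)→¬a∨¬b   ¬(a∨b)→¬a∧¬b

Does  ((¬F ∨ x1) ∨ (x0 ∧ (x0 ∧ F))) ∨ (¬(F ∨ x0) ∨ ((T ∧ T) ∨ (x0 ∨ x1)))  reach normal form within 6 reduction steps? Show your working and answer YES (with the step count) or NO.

  start: ((¬F ∨ x1) ∨ (x0 ∧ (x0 ∧ F))) ∨ (¬(F ∨ x0) ∨ ((T ∧ T) ∨ (x0 ∨ x1)))
  step 1: ((T ∨ x1) ∨ (x0 ∧ (x0 ∧ F))) ∨ (¬(F ∨ x0) ∨ ((T ∧ T) ∨ (x0 ∨ x1)))
  step 2: (T ∨ (x0 ∧ (x0 ∧ F))) ∨ (¬(F ∨ x0) ∨ ((T ∧ T) ∨ (x0 ∨ x1)))
  step 3: T ∨ (¬(F ∨ x0) ∨ ((T ∧ T) ∨ (x0 ∨ x1)))
  step 4: T

Answer: YES — reaches normal form T in 4 ≤ 6 steps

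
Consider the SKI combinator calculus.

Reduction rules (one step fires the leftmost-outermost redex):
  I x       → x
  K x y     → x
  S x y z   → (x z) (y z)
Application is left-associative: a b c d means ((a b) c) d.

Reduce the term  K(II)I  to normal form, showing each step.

  start: K(II)I
  [1] II
  [2] I

Answer: normal form = I  (in 2 steps)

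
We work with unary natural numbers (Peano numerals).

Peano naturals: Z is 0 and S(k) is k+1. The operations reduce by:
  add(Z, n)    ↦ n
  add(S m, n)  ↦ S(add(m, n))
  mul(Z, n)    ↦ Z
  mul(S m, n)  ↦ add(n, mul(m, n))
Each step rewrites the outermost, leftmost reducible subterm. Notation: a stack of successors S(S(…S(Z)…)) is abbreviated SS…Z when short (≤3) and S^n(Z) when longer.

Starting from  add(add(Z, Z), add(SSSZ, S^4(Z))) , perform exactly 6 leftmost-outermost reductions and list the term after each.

  start: add(add(Z, Z), add(SSSZ, S^4(Z)))
  →1  add(Z, add(SSSZ, S^4(Z)))
  →2  add(SSSZ, S^4(Z))
  →3  S(add(SSZ, S^4(Z)))
  →4  S(S(add(SZ, S^4(Z))))
  →5  S(S(S(add(Z, S^4(Z)))))
  →6  S^7(Z)

Answer: after 6 steps: S^7(Z)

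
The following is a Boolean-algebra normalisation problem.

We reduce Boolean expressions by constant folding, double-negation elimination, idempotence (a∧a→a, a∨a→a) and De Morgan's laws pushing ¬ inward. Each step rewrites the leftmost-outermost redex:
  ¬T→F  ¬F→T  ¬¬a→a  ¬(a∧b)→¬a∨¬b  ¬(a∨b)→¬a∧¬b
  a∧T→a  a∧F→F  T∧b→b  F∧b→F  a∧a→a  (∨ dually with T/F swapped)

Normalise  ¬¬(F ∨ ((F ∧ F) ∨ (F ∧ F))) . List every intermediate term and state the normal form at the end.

  start: ¬¬(F ∨ ((F ∧ F) ∨ (F ∧ F)))
  [1] F ∨ ((F ∧ F) ∨ (F ∧ F))
  [2] (F ∧ F) ∨ (F ∧ F)
  [3] F ∧ F
  [4] F

Answer: normal form = F  (in 4 steps)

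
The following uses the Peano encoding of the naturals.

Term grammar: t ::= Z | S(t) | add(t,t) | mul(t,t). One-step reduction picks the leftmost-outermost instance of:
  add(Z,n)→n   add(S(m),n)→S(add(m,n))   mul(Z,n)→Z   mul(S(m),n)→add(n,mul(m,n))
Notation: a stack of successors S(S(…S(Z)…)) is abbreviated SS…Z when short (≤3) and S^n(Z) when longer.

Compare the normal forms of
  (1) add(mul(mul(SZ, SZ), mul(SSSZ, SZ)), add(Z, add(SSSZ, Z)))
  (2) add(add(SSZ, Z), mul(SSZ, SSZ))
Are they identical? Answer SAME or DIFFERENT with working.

Answer: SAME — A ⇓ S^6(Z), B ⇓ S^6(Z)

Reduction:
Term A:
  start: add(mul(mul(SZ, SZ), mul(SSSZ, SZ)), add(Z, add(SSSZ, Z)))
  [1] add(mul(add(SZ, mul(Z, SZ)), mul(SSSZ, SZ)), add(Z, add(SSSZ, Z)))
  [2] add(mul(S(add(Z, mul(Z, SZ))), mul(SSSZ, SZ)), add(Z, add(SSSZ, Z)))
  [3] add(add(mul(SSSZ, SZ), mul(add(Z, mul(Z, SZ)), mul(SSSZ, SZ))), add(Z, add(SSSZ, Z)))
  [4] add(add(add(SZ, mul(SSZ, SZ)), mul(add(Z, mul(Z, SZ)), mul(SSSZ, SZ))), add(Z, add(SSSZ, Z)))
  [5] add(add(S(add(Z, mul(SSZ, SZ))), mul(add(Z, mul(Z, SZ)), mul(SSSZ, SZ))), add(Z, add(SSSZ, Z)))
  [6] add(S(add(add(Z, mul(SSZ, SZ)), mul(add(Z, mul(Z, SZ)), mul(SSSZ, SZ)))), add(Z, add(SSSZ, Z)))
  [7] S(add(add(add(Z, mul(SSZ, SZ)), mul(add(Z, mul(Z, SZ)), mul(SSSZ, SZ))), add(Z, add(SSSZ, Z))))
  [8] S(add(add(mul(SSZ, SZ), mul(add(Z, mul(Z, SZ)), mul(SSSZ, SZ))), add(Z, add(SSSZ, Z))))
  [9] S(add(add(add(SZ, mul(SZ, SZ)), mul(add(Z, mul(Z, SZ)), mul(SSSZ, SZ))), add(Z, add(SSSZ, Z))))
  [10] S(add(add(S(add(Z, mul(SZ, SZ))), mul(add(Z, mul(Z, SZ)), mul(SSSZ, SZ))), add(Z, add(SSSZ, Z))))
  [11] S(add(S(add(add(Z, mul(SZ, SZ)), mul(add(Z, mul(Z, SZ)), mul(SSSZ, SZ)))), add(Z, add(SSSZ, Z))))
  [12] S(S(add(add(add(Z, mul(SZ, SZ)), mul(add(Z, mul(Z, SZ)), mul(SSSZ, SZ))), add(Z, add(SSSZ, Z)))))
  [13] S(S(add(add(mul(SZ, SZ), mul(add(Z, mul(Z, SZ)), mul(SSSZ, SZ))), add(Z, add(SSSZ, Z)))))
  [14] S(S(add(add(add(SZ, mul(Z, SZ)), mul(add(Z, mul(Z, SZ)), mul(SSSZ, SZ))), add(Z, add(SSSZ, Z)))))
  [15] S(S(add(add(S(add(Z, mul(Z, SZ))), mul(add(Z, mul(Z, SZ)), mul(SSSZ, SZ))), add(Z, add(SSSZ, Z)))))
  [16] S(S(add(S(add(add(Z, mul(Z, SZ)), mul(add(Z, mul(Z, SZ)), mul(SSSZ, SZ)))), add(Z, add(SSSZ, Z)))))
  [17] S(S(S(add(add(add(Z, mul(Z, SZ)), mul(add(Z, mul(Z, SZ)), mul(SSSZ, SZ))), add(Z, add(SSSZ, Z))))))
  [18] S(S(S(add(add(mul(Z, SZ), mul(add(Z, mul(Z, SZ)), mul(SSSZ, SZ))), add(Z, add(SSSZ, Z))))))
  [19] S(S(S(add(add(Z, mul(add(Z, mul(Z, SZ)), mul(SSSZ, SZ))), add(Z, add(SSSZ, Z))))))
  [20] S(S(S(add(mul(add(Z, mul(Z, SZ)), mul(SSSZ, SZ)), add(Z, add(SSSZ, Z))))))
  [21] S(S(S(add(mul(mul(Z, SZ), mul(SSSZ, SZ)), add(Z, add(SSSZ, Z))))))
  [22] S(S(S(add(mul(Z, mul(SSSZ, SZ)), add(Z, add(SSSZ, Z))))))
  [23] S(S(S(add(Z, add(Z, add(SSSZ, Z))))))
  [24] S(S(S(add(Z, add(SSSZ, Z)))))
  [25] S(S(S(add(SSSZ, Z))))
  [26] S(S(S(S(add(SSZ, Z)))))
  [27] S(S(S(S(S(add(SZ, Z))))))
  [28] S(S(S(S(S(S(add(Z, Z)))))))
  [29] S^6(Z)

Term B:
  start: add(add(SSZ, Z), mul(SSZ, SSZ))
  [1] add(S(add(SZ, Z)), mul(SSZ, SSZ))
  [2] S(add(add(SZ, Z), mul(SSZ, SSZ)))
  [3] S(add(S(add(Z, Z)), mul(SSZ, SSZ)))
  [4] S(S(add(add(Z, Z), mul(SSZ, SSZ))))
  [5] S(S(add(Z, mul(SSZ, SSZ))))
  [6] S(S(mul(SSZ, SSZ)))
  [7] S(S(add(SSZ, mul(SZ, SSZ))))
  [8] S(S(S(add(SZ, mul(SZ, SSZ)))))
  [9] S(S(S(S(add(Z, mul(SZ, SSZ))))))
  [10] S(S(S(S(mul(SZ, SSZ)))))
  [11] S(S(S(S(add(SSZ, mul(Z, SSZ))))))
  [12] S(S(S(S(S(add(SZ, mul(Z, SSZ)))))))
  [13] S(S(S(S(S(S(add(Z, mul(Z, SSZ))))))))
  [14] S(S(S(S(S(S(mul(Z, SSZ)))))))
  [15] S^6(Z)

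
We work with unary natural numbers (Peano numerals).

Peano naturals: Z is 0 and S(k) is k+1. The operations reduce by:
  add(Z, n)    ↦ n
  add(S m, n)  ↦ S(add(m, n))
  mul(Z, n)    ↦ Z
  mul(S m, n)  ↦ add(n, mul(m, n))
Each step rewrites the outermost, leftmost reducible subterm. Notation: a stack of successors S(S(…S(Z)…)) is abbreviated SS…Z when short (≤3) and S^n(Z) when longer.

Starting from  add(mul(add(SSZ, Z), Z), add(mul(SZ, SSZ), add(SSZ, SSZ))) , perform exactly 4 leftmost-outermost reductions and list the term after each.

Answer: after 4 steps: add(mul(S(add(Z, Z)), Z), add(mul(SZ, SSZ), add(SSZ, SSZ)))

Reduction:
  start: add(mul(add(SSZ, Z), Z), add(mul(SZ, SSZ), add(SSZ, SSZ)))
  [1] add(mul(S(add(SZ, Z)), Z), add(mul(SZ, SSZ), add(SSZ, SSZ)))
  [2] add(add(Z, mul(add(SZ, Z), Z)), add(mul(SZ, SSZ), add(SSZ, SSZ)))
  [3] add(mul(add(SZ, Z), Z), add(mul(SZ, SSZ), add(SSZ, SSZ)))
  [4] add(mul(S(add(Z, Z)), Z), add(mul(SZ, SSZ), add(SSZ, SSZ)))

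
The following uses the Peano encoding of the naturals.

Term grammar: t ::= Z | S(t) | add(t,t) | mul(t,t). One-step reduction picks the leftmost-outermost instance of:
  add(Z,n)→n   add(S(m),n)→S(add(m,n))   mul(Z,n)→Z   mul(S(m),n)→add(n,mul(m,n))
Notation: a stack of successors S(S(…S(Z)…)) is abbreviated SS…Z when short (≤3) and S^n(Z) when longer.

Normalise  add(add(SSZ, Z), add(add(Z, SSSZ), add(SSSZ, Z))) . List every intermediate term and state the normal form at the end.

  start: add(add(SSZ, Z), add(add(Z, SSSZ), add(SSSZ, Z)))
  [1] add(S(add(SZ, Z)), add(add(Z, SSSZ), add(SSSZ, Z)))
  [2] S(add(add(SZ, Z), add(add(Z, SSSZ), add(SSSZ, Z))))
  [3] S(add(S(add(Z, Z)), add(add(Z, SSSZ), add(SSSZ, Z))))
  [4] S(S(add(add(Z, Z), add(add(Z, SSSZ), add(SSSZ, Z)))))
  [5] S(S(add(Z, add(add(Z, SSSZ), add(SSSZ, Z)))))
  [6] S(S(add(add(Z, SSSZ), add(SSSZ, Z))))
  [7] S(S(add(SSSZ, add(SSSZ, Z))))
  [8] S(S(S(add(SSZ, add(SSSZ, Z)))))
  [9] S(S(S(S(add(SZ, add(SSSZ, Z))))))
  [10] S(S(S(S(S(add(Z, add(SSSZ, Z)))))))
  [11] S(S(S(S(S(add(SSSZ, Z))))))
  [12] S(S(S(S(S(S(add(SSZ, Z)))))))
  [13] S(S(S(S(S(S(S(add(SZ, Z))))))))
  [14] S(S(S(S(S(S(S(S(add(Z, Z)))))))))
  [15] S^8(Z)

Answer: normal form = S^8(Z)  (in 15 steps)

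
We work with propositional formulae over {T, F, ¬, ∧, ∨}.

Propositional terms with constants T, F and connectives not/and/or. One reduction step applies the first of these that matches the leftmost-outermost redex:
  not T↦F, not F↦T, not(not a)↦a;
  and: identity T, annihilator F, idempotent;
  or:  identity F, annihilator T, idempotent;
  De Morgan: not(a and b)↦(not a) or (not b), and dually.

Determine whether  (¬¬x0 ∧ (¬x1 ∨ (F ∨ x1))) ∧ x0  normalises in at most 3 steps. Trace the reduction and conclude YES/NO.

Answer: YES — reaches normal form (x0 ∧ (¬x1 ∨ x1)) ∧ x0 in 2 ≤ 3 steps

Reduction:
  start: (¬¬x0 ∧ (¬x1 ∨ (F ∨ x1))) ∧ x0
  [1] (x0 ∧ (¬x1 ∨ (F ∨ x1))) ∧ x0
  [2] (x0 ∧ (¬x1 ∨ x1)) ∧ x0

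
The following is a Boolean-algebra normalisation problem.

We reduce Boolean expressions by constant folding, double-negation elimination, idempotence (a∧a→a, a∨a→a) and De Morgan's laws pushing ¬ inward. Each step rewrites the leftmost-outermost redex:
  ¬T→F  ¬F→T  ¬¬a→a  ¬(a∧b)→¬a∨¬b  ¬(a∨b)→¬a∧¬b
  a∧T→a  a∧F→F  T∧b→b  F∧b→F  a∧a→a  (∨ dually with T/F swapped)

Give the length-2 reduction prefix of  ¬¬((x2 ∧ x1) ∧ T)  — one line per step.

  start: ¬¬((x2 ∧ x1) ∧ T)
  →1  (x2 ∧ x1) ∧ T
  →2  x2 ∧ x1

Answer: after 2 steps: x2 ∧ x1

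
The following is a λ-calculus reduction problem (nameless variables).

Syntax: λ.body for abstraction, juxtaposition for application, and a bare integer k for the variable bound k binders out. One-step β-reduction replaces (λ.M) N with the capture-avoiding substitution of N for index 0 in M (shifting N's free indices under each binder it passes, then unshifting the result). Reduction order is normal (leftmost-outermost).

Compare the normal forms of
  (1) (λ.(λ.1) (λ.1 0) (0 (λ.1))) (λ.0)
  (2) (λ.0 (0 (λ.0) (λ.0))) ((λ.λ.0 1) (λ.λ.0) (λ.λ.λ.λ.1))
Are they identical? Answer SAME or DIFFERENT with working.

Answer: DIFFERENT — A ⇓ λ.λ.0, B ⇓ λ.λ.1

Derivation:
Term A:
  start: (λ.(λ.1) (λ.1 0) (0 (λ.1))) (λ.0)
  →1  (λ.λ.0) (λ.(λ.0) 0) ((λ.0) (λ.λ.0))
  →2  (λ.0) ((λ.0) (λ.λ.0))
  →3  (λ.0) (λ.λ.0)
  →4  λ.λ.0

Term B:
  start: (λ.0 (0 (λ.0) (λ.0))) ((λ.λ.0 1) (λ.λ.0) (λ.λ.λ.λ.1))
  →1  (λ.λ.0 1) (λ.λ.0) (λ.λ.λ.λ.1) ((λ.λ.0 1) (λ.λ.0) (λ.λ.λ.λ.1) (λ.0) (λ.0))
  →2  (λ.0 (λ.λ.0)) (λ.λ.λ.λ.1) ((λ.λ.0 1) (λ.λ.0) (λ.λ.λ.λ.1) (λ.0) (λ.0))
  →3  (λ.λ.λ.λ.1) (λ.λ.0) ((λ.λ.0 1) (λ.λ.0) (λ.λ.λ.λ.1) (λ.0) (λ.0))
  →4  (λ.λ.λ.1) ((λ.λ.0 1) (λ.λ.0) (λ.λ.λ.λ.1) (λ.0) (λ.0))
  →5  λ.λ.1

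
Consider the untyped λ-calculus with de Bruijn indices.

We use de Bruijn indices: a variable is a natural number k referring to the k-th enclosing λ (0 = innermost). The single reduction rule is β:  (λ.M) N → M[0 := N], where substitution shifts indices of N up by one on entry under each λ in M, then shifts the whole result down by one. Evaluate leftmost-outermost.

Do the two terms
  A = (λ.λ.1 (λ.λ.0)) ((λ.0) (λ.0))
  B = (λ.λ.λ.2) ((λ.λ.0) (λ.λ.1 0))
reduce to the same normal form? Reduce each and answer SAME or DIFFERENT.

Answer: SAME — A ⇓ λ.λ.λ.0, B ⇓ λ.λ.λ.0

Derivation:
Term A:
  start: (λ.λ.1 (λ.λ.0)) ((λ.0) (λ.0))
  step 1: λ.(λ.0) (λ.0) (λ.λ.0)
  step 2: λ.(λ.0) (λ.λ.0)
  step 3: λ.λ.λ.0

Term B:
  start: (λ.λ.λ.2) ((λ.λ.0) (λ.λ.1 0))
  step 1: λ.λ.(λ.λ.0) (λ.λ.1 0)
  step 2: λ.λ.λ.0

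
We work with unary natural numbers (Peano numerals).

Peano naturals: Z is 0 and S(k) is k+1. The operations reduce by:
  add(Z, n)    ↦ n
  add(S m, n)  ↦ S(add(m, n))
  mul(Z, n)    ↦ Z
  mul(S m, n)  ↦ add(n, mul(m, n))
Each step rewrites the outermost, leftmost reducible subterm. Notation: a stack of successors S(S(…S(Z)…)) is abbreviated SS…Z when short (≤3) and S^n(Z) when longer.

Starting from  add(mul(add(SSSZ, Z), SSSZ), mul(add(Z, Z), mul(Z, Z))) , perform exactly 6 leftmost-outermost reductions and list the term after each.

  start: add(mul(add(SSSZ, Z), SSSZ), mul(add(Z, Z), mul(Z, Z)))
  [1] add(mul(S(add(SSZ, Z)), SSSZ), mul(add(Z, Z), mul(Z, Z)))
  [2] add(add(SSSZ, mul(add(SSZ, Z), SSSZ)), mul(add(Z, Z), mul(Z, Z)))
  [3] add(S(add(SSZ, mul(add(SSZ, Z), SSSZ))), mul(add(Z, Z), mul(Z, Z)))
  [4] S(add(add(SSZ, mul(add(SSZ, Z), SSSZ)), mul(add(Z, Z), mul(Z, Z))))
  [5] S(add(S(add(SZ, mul(add(SSZ, Z), SSSZ))), mul(add(Z, Z), mul(Z, Z))))
  [6] S(S(add(add(SZ, mul(add(SSZ, Z), SSSZ)), mul(add(Z, Z), mul(Z, Z)))))

Answer: after 6 steps: S(S(add(add(SZ, mul(add(SSZ, Z), SSSZ)), mul(add(Z, Z), mul(Z, Z)))))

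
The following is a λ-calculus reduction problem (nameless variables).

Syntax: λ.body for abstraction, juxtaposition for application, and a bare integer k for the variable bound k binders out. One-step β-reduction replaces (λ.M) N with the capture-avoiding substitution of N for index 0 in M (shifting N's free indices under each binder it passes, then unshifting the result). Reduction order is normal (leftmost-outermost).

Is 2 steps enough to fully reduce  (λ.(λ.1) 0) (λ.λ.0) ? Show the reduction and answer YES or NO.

Answer: YES — reaches normal form λ.λ.0 in 2 ≤ 2 steps

Reduction:
  start: (λ.(λ.1) 0) (λ.λ.0)
  [1] (λ.λ.λ.0) (λ.λ.0)
  [2] λ.λ.0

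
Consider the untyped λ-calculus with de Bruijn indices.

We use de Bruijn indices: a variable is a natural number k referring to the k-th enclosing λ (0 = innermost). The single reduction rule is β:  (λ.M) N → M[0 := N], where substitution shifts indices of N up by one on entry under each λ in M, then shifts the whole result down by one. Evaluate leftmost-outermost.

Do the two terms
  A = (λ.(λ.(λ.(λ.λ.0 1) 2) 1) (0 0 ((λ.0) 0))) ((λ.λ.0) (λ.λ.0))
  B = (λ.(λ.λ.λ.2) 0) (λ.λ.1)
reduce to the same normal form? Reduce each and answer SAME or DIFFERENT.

Answer: DIFFERENT — A ⇓ λ.0 (λ.0), B ⇓ λ.λ.λ.λ.1

Derivation:
Term A:
  start: (λ.(λ.(λ.(λ.λ.0 1) 2) 1) (0 0 ((λ.0) 0))) ((λ.λ.0) (λ.λ.0))
  step 1: (λ.(λ.(λ.λ.0 1) ((λ.λ.0) (λ.λ.0))) ((λ.λ.0) (λ.λ.0))) ((λ.λ.0) (λ.λ.0) ((λ.λ.0) (λ.λ.0)) ((λ.0) ((λ.λ.0) (λ.λ.0))))
  step 2: (λ.(λ.λ.0 1) ((λ.λ.0) (λ.λ.0))) ((λ.λ.0) (λ.λ.0))
  step 3: (λ.λ.0 1) ((λ.λ.0) (λ.λ.0))
  step 4: λ.0 ((λ.λ.0) (λ.λ.0))
  step 5: λ.0 (λ.0)

Term B:
  start: (λ.(λ.λ.λ.2) 0) (λ.λ.1)
  step 1: (λ.λ.λ.2) (λ.λ.1)
  step 2: λ.λ.λ.λ.1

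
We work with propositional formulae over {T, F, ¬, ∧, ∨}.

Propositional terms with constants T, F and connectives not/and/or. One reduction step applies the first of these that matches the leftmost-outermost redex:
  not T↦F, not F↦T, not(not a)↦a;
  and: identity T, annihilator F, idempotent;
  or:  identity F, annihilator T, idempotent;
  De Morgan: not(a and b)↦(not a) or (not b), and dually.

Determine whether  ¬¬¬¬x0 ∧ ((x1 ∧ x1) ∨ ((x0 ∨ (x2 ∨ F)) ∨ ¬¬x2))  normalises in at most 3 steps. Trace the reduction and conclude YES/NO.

  start: ¬¬¬¬x0 ∧ ((x1 ∧ x1) ∨ ((x0 ∨ (x2 ∨ F)) ∨ ¬¬x2))
  →1  ¬¬x0 ∧ ((x1 ∧ x1) ∨ ((x0 ∨ (x2 ∨ F)) ∨ ¬¬x2))
  →2  x0 ∧ ((x1 ∧ x1) ∨ ((x0 ∨ (x2 ∨ F)) ∨ ¬¬x2))
  →3  x0 ∧ (x1 ∨ ((x0 ∨ (x2 ∨ F)) ∨ ¬¬x2))

Answer: NO — after 3 steps the term is x0 ∧ (x1 ∨ ((x0 ∨ (x2 ∨ F)) ∨ ¬¬x2)), not yet normal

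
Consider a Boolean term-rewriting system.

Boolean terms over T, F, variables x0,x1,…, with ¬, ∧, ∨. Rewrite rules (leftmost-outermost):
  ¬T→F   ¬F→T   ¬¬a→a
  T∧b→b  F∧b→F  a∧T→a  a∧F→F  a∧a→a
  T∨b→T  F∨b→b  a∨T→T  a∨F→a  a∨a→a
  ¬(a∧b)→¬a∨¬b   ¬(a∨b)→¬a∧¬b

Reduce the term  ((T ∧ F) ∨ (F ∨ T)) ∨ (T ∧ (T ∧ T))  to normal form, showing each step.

Answer: normal form = T  (in 4 steps)

Derivation:
  start: ((T ∧ F) ∨ (F ∨ T)) ∨ (T ∧ (T ∧ T))
  [1] (F ∨ (F ∨ T)) ∨ (T ∧ (T ∧ T))
  [2] (F ∨ T) ∨ (T ∧ (T ∧ T))
  [3] T ∨ (T ∧ (T ∧ T))
  [4] T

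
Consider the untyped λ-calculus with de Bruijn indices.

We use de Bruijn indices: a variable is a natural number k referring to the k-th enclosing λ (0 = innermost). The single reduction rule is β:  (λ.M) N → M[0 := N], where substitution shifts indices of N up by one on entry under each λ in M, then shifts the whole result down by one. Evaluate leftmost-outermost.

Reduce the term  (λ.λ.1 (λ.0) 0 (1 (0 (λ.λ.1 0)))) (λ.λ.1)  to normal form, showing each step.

Answer: normal form = λ.λ.1 (λ.λ.1 0)  (in 5 steps)

Working:
  start: (λ.λ.1 (λ.0) 0 (1 (0 (λ.λ.1 0)))) (λ.λ.1)
  →1  λ.(λ.λ.1) (λ.0) 0 ((λ.λ.1) (0 (λ.λ.1 0)))
  →2  λ.(λ.λ.0) 0 ((λ.λ.1) (0 (λ.λ.1 0)))
  →3  λ.(λ.0) ((λ.λ.1) (0 (λ.λ.1 0)))
  →4  λ.(λ.λ.1) (0 (λ.λ.1 0))
  →5  λ.λ.1 (λ.λ.1 0)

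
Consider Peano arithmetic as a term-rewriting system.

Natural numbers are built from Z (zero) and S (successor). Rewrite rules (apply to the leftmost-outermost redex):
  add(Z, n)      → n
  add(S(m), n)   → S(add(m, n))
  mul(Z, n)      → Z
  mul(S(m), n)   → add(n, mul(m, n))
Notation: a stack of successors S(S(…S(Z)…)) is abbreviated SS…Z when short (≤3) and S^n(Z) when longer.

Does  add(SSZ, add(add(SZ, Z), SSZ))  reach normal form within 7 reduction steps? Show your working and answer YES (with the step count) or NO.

Answer: YES — reaches normal form S^5(Z) in 7 ≤ 7 steps

Reduction:
  start: add(SSZ, add(add(SZ, Z), SSZ))
  step 1: S(add(SZ, add(add(SZ, Z), SSZ)))
  step 2: S(S(add(Z, add(add(SZ, Z), SSZ))))
  step 3: S(S(add(add(SZ, Z), SSZ)))
  step 4: S(S(add(S(add(Z, Z)), SSZ)))
  step 5: S(S(S(add(add(Z, Z), SSZ))))
  step 6: S(S(S(add(Z, SSZ))))
  step 7: S^5(Z)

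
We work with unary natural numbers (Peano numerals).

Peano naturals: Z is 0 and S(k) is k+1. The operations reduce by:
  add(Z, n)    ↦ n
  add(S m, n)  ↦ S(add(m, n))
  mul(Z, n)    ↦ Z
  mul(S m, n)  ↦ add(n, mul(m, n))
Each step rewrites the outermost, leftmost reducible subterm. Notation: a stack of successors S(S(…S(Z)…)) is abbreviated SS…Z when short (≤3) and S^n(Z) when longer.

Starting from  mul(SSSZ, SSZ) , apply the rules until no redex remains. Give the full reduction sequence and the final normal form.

Answer: normal form = S^6(Z)  (in 13 steps)

Working:
  start: mul(SSSZ, SSZ)
  step 1: add(SSZ, mul(SSZ, SSZ))
  step 2: S(add(SZ, mul(SSZ, SSZ)))
  step 3: S(S(add(Z, mul(SSZ, SSZ))))
  step 4: S(S(mul(SSZ, SSZ)))
  step 5: S(S(add(SSZ, mul(SZ, SSZ))))
  step 6: S(S(S(add(SZ, mul(SZ, SSZ)))))
  step 7: S(S(S(S(add(Z, mul(SZ, SSZ))))))
  step 8: S(S(S(S(mul(SZ, SSZ)))))
  step 9: S(S(S(S(add(SSZ, mul(Z, SSZ))))))
  step 10: S(S(S(S(S(add(SZ, mul(Z, SSZ)))))))
  step 11: S(S(S(S(S(S(add(Z, mul(Z, SSZ))))))))
  step 12: S(S(S(S(S(S(mul(Z, SSZ)))))))
  step 13: S^6(Z)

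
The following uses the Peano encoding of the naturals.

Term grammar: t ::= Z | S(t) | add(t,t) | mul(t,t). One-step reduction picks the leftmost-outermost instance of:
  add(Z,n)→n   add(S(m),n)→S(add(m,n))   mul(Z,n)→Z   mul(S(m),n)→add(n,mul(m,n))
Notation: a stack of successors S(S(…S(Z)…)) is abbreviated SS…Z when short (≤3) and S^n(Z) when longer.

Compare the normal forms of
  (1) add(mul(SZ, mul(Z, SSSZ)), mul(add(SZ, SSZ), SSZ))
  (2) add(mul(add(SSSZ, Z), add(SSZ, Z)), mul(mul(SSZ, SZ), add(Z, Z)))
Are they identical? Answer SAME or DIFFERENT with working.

Answer: SAME — A ⇓ S^6(Z), B ⇓ S^6(Z)

Working:
Term A:
  start: add(mul(SZ, mul(Z, SSSZ)), mul(add(SZ, SSZ), SSZ))
  step 1: add(add(mul(Z, SSSZ), mul(Z, mul(Z, SSSZ))), mul(add(SZ, SSZ), SSZ))
  step 2: add(add(Z, mul(Z, mul(Z, SSSZ))), mul(add(SZ, SSZ), SSZ))
  step 3: add(mul(Z, mul(Z, SSSZ)), mul(add(SZ, SSZ), SSZ))
  step 4: add(Z, mul(add(SZ, SSZ), SSZ))
  step 5: mul(add(SZ, SSZ), SSZ)
  step 6: mul(S(add(Z, SSZ)), SSZ)
  step 7: add(SSZ, mul(add(Z, SSZ), SSZ))
  step 8: S(add(SZ, mul(add(Z, SSZ), SSZ)))
  step 9: S(S(add(Z, mul(add(Z, SSZ), SSZ))))
  step 10: S(S(mul(add(Z, SSZ), SSZ)))
  step 11: S(S(mul(SSZ, SSZ)))
  step 12: S(S(add(SSZ, mul(SZ, SSZ))))
  step 13: S(S(S(add(SZ, mul(SZ, SSZ)))))
  step 14: S(S(S(S(add(Z, mul(SZ, SSZ))))))
  step 15: S(S(S(S(mul(SZ, SSZ)))))
  step 16: S(S(S(S(add(SSZ, mul(Z, SSZ))))))
  step 17: S(S(S(S(S(add(SZ, mul(Z, SSZ)))))))
  step 18: S(S(S(S(S(S(add(Z, mul(Z, SSZ))))))))
  step 19: S(S(S(S(S(S(mul(Z, SSZ)))))))
  step 20: S^6(Z)

Term B:
  start: add(mul(add(SSSZ, Z), add(SSZ, Z)), mul(mul(SSZ, SZ), add(Z, Z)))
  step 1: add(mul(S(add(SSZ, Z)), add(SSZ, Z)), mul(mul(SSZ, SZ), add(Z, Z)))
  step 2: add(add(add(SSZ, Z), mul(add(SSZ, Z), add(SSZ, Z))), mul(mul(SSZ, SZ), add(Z, Z)))
  step 3: add(add(S(add(SZ, Z)), mul(add(SSZ, Z), add(SSZ, Z))), mul(mul(SSZ, SZ), add(Z, Z)))
  step 4: add(S(add(add(SZ, Z), mul(add(SSZ, Z), add(SSZ, Z)))), mul(mul(SSZ, SZ), add(Z, Z)))
  step 5: S(add(add(add(SZ, Z), mul(add(SSZ, Z), add(SSZ, Z))), mul(mul(SSZ, SZ), add(Z, Z))))
  step 6: S(add(add(S(add(Z, Z)), mul(add(SSZ, Z), add(SSZ, Z))), mul(mul(SSZ, SZ), add(Z, Z))))
  step 7: S(add(S(add(add(Z, Z), mul(add(SSZ, Z), add(SSZ, Z)))), mul(mul(SSZ, SZ), add(Z, Z))))
  step 8: S(S(add(add(add(Z, Z), mul(add(SSZ, Z), add(SSZ, Z))), mul(mul(SSZ, SZ), add(Z, Z)))))
  step 9: S(S(add(add(Z, mul(add(SSZ, Z), add(SSZ, Z))), mul(mul(SSZ, SZ), add(Z, Z)))))
  step 10: S(S(add(mul(add(SSZ, Z), add(SSZ, Z)), mul(mul(SSZ, SZ), add(Z, Z)))))
  step 11: S(S(add(mul(S(add(SZ, Z)), add(SSZ, Z)), mul(mul(SSZ, SZ), add(Z, Z)))))
  step 12: S(S(add(add(add(SSZ, Z), mul(add(SZ, Z), add(SSZ, Z))), mul(mul(SSZ, SZ), add(Z, Z)))))
  step 13: S(S(add(add(S(add(SZ, Z)), mul(add(SZ, Z), add(SSZ, Z))), mul(mul(SSZ, SZ), add(Z, Z)))))
  step 14: S(S(add(S(add(add(SZ, Z), mul(add(SZ, Z), add(SSZ, Z)))), mul(mul(SSZ, SZ), add(Z, Z)))))
  step 15: S(S(S(add(add(add(SZ, Z), mul(add(SZ, Z), add(SSZ, Z))), mul(mul(SSZ, SZ), add(Z, Z))))))
  step 16: S(S(S(add(add(S(add(Z, Z)), mul(add(SZ, Z), add(SSZ, Z))), mul(mul(SSZ, SZ), add(Z, Z))))))
  step 17: S(S(S(add(S(add(add(Z, Z), mul(add(SZ, Z), add(SSZ, Z)))), mul(mul(SSZ, SZ), add(Z, Z))))))
  step 18: S(S(S(S(add(add(add(Z, Z), mul(add(SZ, Z), add(SSZ, Z))), mul(mul(SSZ, SZ), add(Z, Z)))))))
  step 19: S(S(S(S(add(add(Z, mul(add(SZ, Z), add(SSZ, Z))), mul(mul(SSZ, SZ), add(Z, Z)))))))
  step 20: S(S(S(S(add(mul(add(SZ, Z), add(SSZ, Z)), mul(mul(SSZ, SZ), add(Z, Z)))))))
  step 21: S(S(S(S(add(mul(S(add(Z, Z)), add(SSZ, Z)), mul(mul(SSZ, SZ), add(Z, Z)))))))
  step 22: S(S(S(S(add(add(add(SSZ, Z), mul(add(Z, Z), add(SSZ, Z))), mul(mul(SSZ, SZ), add(Z, Z)))))))
  step 23: S(S(S(S(add(add(S(add(SZ, Z)), mul(add(Z, Z), add(SSZ, Z))), mul(mul(SSZ, SZ), add(Z, Z)))))))
  step 24: S(S(S(S(add(S(add(add(SZ, Z), mul(add(Z, Z), add(SSZ, Z)))), mul(mul(SSZ, SZ), add(Z, Z)))))))
  step 25: S(S(S(S(S(add(add(add(SZ, Z), mul(add(Z, Z), add(SSZ, Z))), mul(mul(SSZ, SZ), add(Z, Z))))))))
  step 26: S(S(S(S(S(add(add(S(add(Z, Z)), mul(add(Z, Z), add(SSZ, Z))), mul(mul(SSZ, SZ), add(Z, Z))))))))
  step 27: S(S(S(S(S(add(S(add(add(Z, Z), mul(add(Z, Z), add(SSZ, Z)))), mul(mul(SSZ, SZ), add(Z, Z))))))))
  step 28: S(S(S(S(S(S(add(add(add(Z, Z), mul(add(Z, Z), add(SSZ, Z))), mul(mul(SSZ, SZ), add(Z, Z)))))))))
  step 29: S(S(S(S(S(S(add(add(Z, mul(add(Z, Z), add(SSZ, Z))), mul(mul(SSZ, SZ), add(Z, Z)))))))))
  step 30: S(S(S(S(S(S(add(mul(add(Z, Z), add(SSZ, Z)), mul(mul(SSZ, SZ), add(Z, Z)))))))))
  step 31: S(S(S(S(S(S(add(mul(Z, add(SSZ, Z)), mul(mul(SSZ, SZ), add(Z, Z)))))))))
  step 32: S(S(S(S(S(S(add(Z, mul(mul(SSZ, SZ), add(Z, Z)))))))))
  step 33: S(S(S(S(S(S(mul(mul(SSZ, SZ), add(Z, Z))))))))
  step 34: S(S(S(S(S(S(mul(add(SZ, mul(SZ, SZ)), add(Z, Z))))))))
  step 35: S(S(S(S(S(S(mul(S(add(Z, mul(SZ, SZ))), add(Z, Z))))))))
  step 36: S(S(S(S(S(S(add(add(Z, Z), mul(add(Z, mul(SZ, SZ)), add(Z, Z)))))))))
  step 37: S(S(S(S(S(S(add(Z, mul(add(Z, mul(SZ, SZ)), add(Z, Z)))))))))
  step 38: S(S(S(S(S(S(mul(add(Z, mul(SZ, SZ)), add(Z, Z))))))))
  step 39: S(S(S(S(S(S(mul(mul(SZ, SZ), add(Z, Z))))))))
  step 40: S(S(S(S(S(S(mul(add(SZ, mul(Z, SZ)), add(Z, Z))))))))
  step 41: S(S(S(S(S(S(mul(S(add(Z, mul(Z, SZ))), add(Z, Z))))))))
  step 42: S(S(S(S(S(S(add(add(Z, Z), mul(add(Z, mul(Z, SZ)), add(Z, Z)))))))))
  step 43: S(S(S(S(S(S(add(Z, mul(add(Z, mul(Z, SZ)), add(Z, Z)))))))))
  step 44: S(S(S(S(S(S(mul(add(Z, mul(Z, SZ)), add(Z, Z))))))))
  step 45: S(S(S(S(S(S(mul(mul(Z, SZ), add(Z, Z))))))))
  step 46: S(S(S(S(S(S(mul(Z, add(Z, Z))))))))
  step 47: S^6(Z)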